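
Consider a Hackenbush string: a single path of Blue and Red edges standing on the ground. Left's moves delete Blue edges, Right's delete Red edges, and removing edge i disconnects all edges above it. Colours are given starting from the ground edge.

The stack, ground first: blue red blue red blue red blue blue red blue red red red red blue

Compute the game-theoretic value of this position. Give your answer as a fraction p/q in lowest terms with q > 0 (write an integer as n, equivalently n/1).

11075/16384

b: Left { 0 }, Right { ∅ } → simplest 1
br: Left { 0 }, Right { 1 } → simplest 1/2
brb: Left { 0, 1/2 }, Right { 1 } → simplest 3/4
brbr: Left { 0, 1/2 }, Right { 3/4, 1 } → simplest 5/8
brbrb: Left { 0, 1/2, 5/8 }, Right { 3/4, 1 } → simplest 11/16
brbrbr: Left { 0, 1/2, 5/8 }, Right { 11/16, 3/4, 1 } → simplest 21/32
brbrbrb: Left { 0, 1/2, 5/8, 21/32 }, Right { 11/16, 3/4, 1 } → simplest 43/64
brbrbrbb: Left { 0, 1/2, 5/8, 21/32, 43/64 }, Right { 11/16, 3/4, 1 } → simplest 87/128
brbrbrbbr: Left { 0, 1/2, 5/8, 21/32, 43/64 }, Right { 87/128, 11/16, 3/4, 1 } → simplest 173/256
brbrbrbbrb: Left { 0, 1/2, 5/8, 21/32, 43/64, 173/256 }, Right { 87/128, 11/16, 3/4, 1 } → simplest 347/512
brbrbrbbrbr: Left { 0, 1/2, 5/8, 21/32, 43/64, 173/256 }, Right { 347/512, 87/128, 11/16, 3/4, 1 } → simplest 693/1024
brbrbrbbrbrr: Left { 0, 1/2, 5/8, 21/32, 43/64, 173/256 }, Right { 693/1024, 347/512, 87/128, 11/16, 3/4, 1 } → simplest 1385/2048
brbrbrbbrbrrr: Left { 0, 1/2, 5/8, 21/32, 43/64, 173/256 }, Right { 1385/2048, 693/1024, 347/512, 87/128, 11/16, 3/4, 1 } → simplest 2769/4096
brbrbrbbrbrrrr: Left { 0, 1/2, 5/8, 21/32, 43/64, 173/256 }, Right { 2769/4096, 1385/2048, 693/1024, 347/512, 87/128, 11/16, 3/4, 1 } → simplest 5537/8192
brbrbrbbrbrrrrb: Left { 0, 1/2, 5/8, 21/32, 43/64, 173/256, 5537/8192 }, Right { 2769/4096, 1385/2048, 693/1024, 347/512, 87/128, 11/16, 3/4, 1 } → simplest 11075/16384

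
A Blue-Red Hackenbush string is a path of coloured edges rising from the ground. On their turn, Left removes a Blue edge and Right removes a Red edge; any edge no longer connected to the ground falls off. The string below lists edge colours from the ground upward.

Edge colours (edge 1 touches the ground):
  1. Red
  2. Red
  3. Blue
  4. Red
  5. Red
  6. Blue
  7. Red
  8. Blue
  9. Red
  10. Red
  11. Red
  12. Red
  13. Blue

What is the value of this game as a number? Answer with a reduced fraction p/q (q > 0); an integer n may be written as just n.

Recurse on prefixes of the 13-edge string Red Red Blue Red Red Blue Red Blue Red Red Red Red Blue:
edge 1 of 13 (Red): { none | 0 } — -1
edge 2 of 13 (Red): { none | -1 0 } — -2
edge 3 of 13 (Blue): { -2 | -1 0 } — -3/2
edge 4 of 13 (Red): { -2 | -3/2 -1 0 } — -7/4
edge 5 of 13 (Red): { -2 | -7/4 -3/2 -1 0 } — -15/8
edge 6 of 13 (Blue): { -2 -15/8 | -7/4 -3/2 -1 0 } — -29/16
edge 7 of 13 (Red): { -2 -15/8 | -29/16 -7/4 -3/2 -1 0 } — -59/32
edge 8 of 13 (Blue): { -2 -15/8 -59/32 | -29/16 -7/4 -3/2 -1 0 } — -117/64
edge 9 of 13 (Red): { -2 -15/8 -59/32 | -117/64 -29/16 -7/4 -3/2 -1 0 } — -235/128
edge 10 of 13 (Red): { -2 -15/8 -59/32 | -235/128 -117/64 -29/16 -7/4 -3/2 -1 0 } — -471/256
edge 11 of 13 (Red): { -2 -15/8 -59/32 | -471/256 -235/128 -117/64 -29/16 -7/4 -3/2 -1 0 } — -943/512
edge 12 of 13 (Red): { -2 -15/8 -59/32 | -943/512 -471/256 -235/128 -117/64 -29/16 -7/4 -3/2 -1 0 } — -1887/1024
edge 13 of 13 (Blue): { -2 -15/8 -59/32 -1887/1024 | -943/512 -471/256 -235/128 -117/64 -29/16 -7/4 -3/2 -1 0 } — -3773/2048

-3773/2048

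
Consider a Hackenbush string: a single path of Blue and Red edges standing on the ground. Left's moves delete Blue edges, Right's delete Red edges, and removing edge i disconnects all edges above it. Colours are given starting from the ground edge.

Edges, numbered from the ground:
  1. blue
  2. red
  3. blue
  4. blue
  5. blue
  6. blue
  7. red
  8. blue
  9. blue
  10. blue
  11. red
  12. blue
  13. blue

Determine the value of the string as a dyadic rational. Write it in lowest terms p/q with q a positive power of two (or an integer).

Prefix values for blue red blue blue blue blue red blue blue blue red blue blue via {L|R} + simplicity:
v(b) = { 0 | (no moves) } so 1
v(br) = { 0 | 1 } so 1/2
v(brb) = { 0 1/2 | 1 } so 3/4
v(brbb) = { 0 1/2 3/4 | 1 } so 7/8
v(brbbb) = { 0 1/2 3/4 7/8 | 1 } so 15/16
v(brbbbb) = { 0 1/2 3/4 7/8 15/16 | 1 } so 31/32
v(brbbbbr) = { 0 1/2 3/4 7/8 15/16 | 31/32 1 } so 61/64
v(brbbbbrb) = { 0 1/2 3/4 7/8 15/16 61/64 | 31/32 1 } so 123/128
v(brbbbbrbb) = { 0 1/2 3/4 7/8 15/16 61/64 123/128 | 31/32 1 } so 247/256
v(brbbbbrbbb) = { 0 1/2 3/4 7/8 15/16 61/64 123/128 247/256 | 31/32 1 } so 495/512
v(brbbbbrbbbr) = { 0 1/2 3/4 7/8 15/16 61/64 123/128 247/256 | 495/512 31/32 1 } so 989/1024
v(brbbbbrbbbrb) = { 0 1/2 3/4 7/8 15/16 61/64 123/128 247/256 989/1024 | 495/512 31/32 1 } so 1979/2048
v(brbbbbrbbbrbb) = { 0 1/2 3/4 7/8 15/16 61/64 123/128 247/256 989/1024 1979/2048 | 495/512 31/32 1 } so 3959/4096

3959/4096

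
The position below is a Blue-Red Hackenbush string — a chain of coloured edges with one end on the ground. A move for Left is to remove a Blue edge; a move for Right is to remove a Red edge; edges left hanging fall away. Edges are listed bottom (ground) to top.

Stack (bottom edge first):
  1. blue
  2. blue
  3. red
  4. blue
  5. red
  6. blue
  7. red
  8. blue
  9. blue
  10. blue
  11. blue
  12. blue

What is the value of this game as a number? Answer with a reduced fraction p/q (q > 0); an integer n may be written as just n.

value_1 [b]  L=[0]  R=[(no moves)]  so 1
value_2 [bb]  L=[0,1]  R=[(no moves)]  so 2
value_3 [bbr]  L=[0,1]  R=[2]  so 3/2
value_4 [bbrb]  L=[0,1,3/2]  R=[2]  so 7/4
value_5 [bbrbr]  L=[0,1,3/2]  R=[7/4,2]  so 13/8
value_6 [bbrbrb]  L=[0,1,3/2,13/8]  R=[7/4,2]  so 27/16
value_7 [bbrbrbr]  L=[0,1,3/2,13/8]  R=[27/16,7/4,2]  so 53/32
value_8 [bbrbrbrb]  L=[0,1,3/2,13/8,53/32]  R=[27/16,7/4,2]  so 107/64
value_9 [bbrbrbrbb]  L=[0,1,3/2,13/8,53/32,107/64]  R=[27/16,7/4,2]  so 215/128
value_10 [bbrbrbrbbb]  L=[0,1,3/2,13/8,53/32,107/64,215/128]  R=[27/16,7/4,2]  so 431/256
value_11 [bbrbrbrbbbb]  L=[0,1,3/2,13/8,53/32,107/64,215/128,431/256]  R=[27/16,7/4,2]  so 863/512
value_12 [bbrbrbrbbbbb]  L=[0,1,3/2,13/8,53/32,107/64,215/128,431/256,863/512]  R=[27/16,7/4,2]  so 1727/1024

1727/1024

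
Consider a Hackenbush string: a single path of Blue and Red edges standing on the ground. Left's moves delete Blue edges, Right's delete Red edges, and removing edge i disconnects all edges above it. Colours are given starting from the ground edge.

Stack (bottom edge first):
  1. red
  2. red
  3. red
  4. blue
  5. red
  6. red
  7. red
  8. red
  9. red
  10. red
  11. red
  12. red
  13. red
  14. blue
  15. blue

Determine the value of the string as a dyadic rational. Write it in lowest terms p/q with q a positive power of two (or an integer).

Recurse on prefixes of the 15-edge string red red red blue red red red red red red red red red blue blue:
1 of 15 · r · max L −∞ · min R 0 so -1
2 of 15 · rr · max L −∞ · min R -1 so -2
3 of 15 · rrr · max L −∞ · min R -2 so -3
4 of 15 · rrrb · max L -3 · min R -2 so -5/2
5 of 15 · rrrbr · max L -3 · min R -5/2 so -11/4
6 of 15 · rrrbrr · max L -3 · min R -11/4 so -23/8
7 of 15 · rrrbrrr · max L -3 · min R -23/8 so -47/16
8 of 15 · rrrbrrrr · max L -3 · min R -47/16 so -95/32
9 of 15 · rrrbrrrrr · max L -3 · min R -95/32 so -191/64
10 of 15 · rrrbrrrrrr · max L -3 · min R -191/64 so -383/128
11 of 15 · rrrbrrrrrrr · max L -3 · min R -383/128 so -767/256
12 of 15 · rrrbrrrrrrrr · max L -3 · min R -767/256 so -1535/512
13 of 15 · rrrbrrrrrrrrr · max L -3 · min R -1535/512 so -3071/1024
14 of 15 · rrrbrrrrrrrrrb · max L -3071/1024 · min R -1535/512 so -6141/2048
15 of 15 · rrrbrrrrrrrrrbb · max L -6141/2048 · min R -1535/512 so -12281/4096

-12281/4096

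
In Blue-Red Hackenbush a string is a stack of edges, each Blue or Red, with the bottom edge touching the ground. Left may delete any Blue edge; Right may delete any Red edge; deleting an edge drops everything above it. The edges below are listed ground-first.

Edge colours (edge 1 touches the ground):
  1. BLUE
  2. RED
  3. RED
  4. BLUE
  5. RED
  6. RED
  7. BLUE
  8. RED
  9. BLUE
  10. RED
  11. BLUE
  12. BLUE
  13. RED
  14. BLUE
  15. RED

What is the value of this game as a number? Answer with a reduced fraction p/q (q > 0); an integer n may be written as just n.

value_1 [B]  L=[0]  R=[(no moves)]  so 1
value_2 [BR]  L=[0]  R=[1]  so 1/2
value_3 [BRR]  L=[0]  R=[1/2; 1]  so 1/4
value_4 [BRRB]  L=[0; 1/4]  R=[1/2; 1]  so 3/8
value_5 [BRRBR]  L=[0; 1/4]  R=[3/8; 1/2; 1]  so 5/16
value_6 [BRRBRR]  L=[0; 1/4]  R=[5/16; 3/8; 1/2; 1]  so 9/32
value_7 [BRRBRRB]  L=[0; 1/4; 9/32]  R=[5/16; 3/8; 1/2; 1]  so 19/64
value_8 [BRRBRRBR]  L=[0; 1/4; 9/32]  R=[19/64; 5/16; 3/8; 1/2; 1]  so 37/128
value_9 [BRRBRRBRB]  L=[0; 1/4; 9/32; 37/128]  R=[19/64; 5/16; 3/8; 1/2; 1]  so 75/256
value_10 [BRRBRRBRBR]  L=[0; 1/4; 9/32; 37/128]  R=[75/256; 19/64; 5/16; 3/8; 1/2; 1]  so 149/512
value_11 [BRRBRRBRBRB]  L=[0; 1/4; 9/32; 37/128; 149/512]  R=[75/256; 19/64; 5/16; 3/8; 1/2; 1]  so 299/1024
value_12 [BRRBRRBRBRBB]  L=[0; 1/4; 9/32; 37/128; 149/512; 299/1024]  R=[75/256; 19/64; 5/16; 3/8; 1/2; 1]  so 599/2048
value_13 [BRRBRRBRBRBBR]  L=[0; 1/4; 9/32; 37/128; 149/512; 299/1024]  R=[599/2048; 75/256; 19/64; 5/16; 3/8; 1/2; 1]  so 1197/4096
value_14 [BRRBRRBRBRBBRB]  L=[0; 1/4; 9/32; 37/128; 149/512; 299/1024; 1197/4096]  R=[599/2048; 75/256; 19/64; 5/16; 3/8; 1/2; 1]  so 2395/8192
value_15 [BRRBRRBRBRBBRBR]  L=[0; 1/4; 9/32; 37/128; 149/512; 299/1024; 1197/4096]  R=[2395/8192; 599/2048; 75/256; 19/64; 5/16; 3/8; 1/2; 1]  so 4789/16384

4789/16384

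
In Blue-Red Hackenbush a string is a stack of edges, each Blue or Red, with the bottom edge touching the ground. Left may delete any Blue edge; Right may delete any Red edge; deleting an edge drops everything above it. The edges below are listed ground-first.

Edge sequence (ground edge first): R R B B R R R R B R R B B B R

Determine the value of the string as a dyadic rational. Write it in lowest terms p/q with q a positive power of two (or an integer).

-12131/8192

1 of 15 · R · max L −∞ · min R 0 ⇒ -1
2 of 15 · RR · max L −∞ · min R -1 ⇒ -2
3 of 15 · RRB · max L -2 · min R -1 ⇒ -3/2
4 of 15 · RRBB · max L -3/2 · min R -1 ⇒ -5/4
5 of 15 · RRBBR · max L -3/2 · min R -5/4 ⇒ -11/8
6 of 15 · RRBBRR · max L -3/2 · min R -11/8 ⇒ -23/16
7 of 15 · RRBBRRR · max L -3/2 · min R -23/16 ⇒ -47/32
8 of 15 · RRBBRRRR · max L -3/2 · min R -47/32 ⇒ -95/64
9 of 15 · RRBBRRRRB · max L -95/64 · min R -47/32 ⇒ -189/128
10 of 15 · RRBBRRRRBR · max L -95/64 · min R -189/128 ⇒ -379/256
11 of 15 · RRBBRRRRBRR · max L -95/64 · min R -379/256 ⇒ -759/512
12 of 15 · RRBBRRRRBRRB · max L -759/512 · min R -379/256 ⇒ -1517/1024
13 of 15 · RRBBRRRRBRRBB · max L -1517/1024 · min R -379/256 ⇒ -3033/2048
14 of 15 · RRBBRRRRBRRBBB · max L -3033/2048 · min R -379/256 ⇒ -6065/4096
15 of 15 · RRBBRRRRBRRBBBR · max L -3033/2048 · min R -6065/4096 ⇒ -12131/8192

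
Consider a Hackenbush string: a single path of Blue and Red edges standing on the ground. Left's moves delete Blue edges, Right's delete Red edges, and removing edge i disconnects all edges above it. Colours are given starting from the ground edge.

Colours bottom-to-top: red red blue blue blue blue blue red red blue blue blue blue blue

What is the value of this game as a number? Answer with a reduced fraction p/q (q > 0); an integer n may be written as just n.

edge 1 of 14 (red): {  | 0 } so -1
edge 2 of 14 (red): {  | -1, 0 } so -2
edge 3 of 14 (blue): { -2 | -1, 0 } so -3/2
edge 4 of 14 (blue): { -2, -3/2 | -1, 0 } so -5/4
edge 5 of 14 (blue): { -2, -3/2, -5/4 | -1, 0 } so -9/8
edge 6 of 14 (blue): { -2, -3/2, -5/4, -9/8 | -1, 0 } so -17/16
edge 7 of 14 (blue): { -2, -3/2, -5/4, -9/8, -17/16 | -1, 0 } so -33/32
edge 8 of 14 (red): { -2, -3/2, -5/4, -9/8, -17/16 | -33/32, -1, 0 } so -67/64
edge 9 of 14 (red): { -2, -3/2, -5/4, -9/8, -17/16 | -67/64, -33/32, -1, 0 } so -135/128
edge 10 of 14 (blue): { -2, -3/2, -5/4, -9/8, -17/16, -135/128 | -67/64, -33/32, -1, 0 } so -269/256
edge 11 of 14 (blue): { -2, -3/2, -5/4, -9/8, -17/16, -135/128, -269/256 | -67/64, -33/32, -1, 0 } so -537/512
edge 12 of 14 (blue): { -2, -3/2, -5/4, -9/8, -17/16, -135/128, -269/256, -537/512 | -67/64, -33/32, -1, 0 } so -1073/1024
edge 13 of 14 (blue): { -2, -3/2, -5/4, -9/8, -17/16, -135/128, -269/256, -537/512, -1073/1024 | -67/64, -33/32, -1, 0 } so -2145/2048
edge 14 of 14 (blue): { -2, -3/2, -5/4, -9/8, -17/16, -135/128, -269/256, -537/512, -1073/1024, -2145/2048 | -67/64, -33/32, -1, 0 } so -4289/4096

-4289/4096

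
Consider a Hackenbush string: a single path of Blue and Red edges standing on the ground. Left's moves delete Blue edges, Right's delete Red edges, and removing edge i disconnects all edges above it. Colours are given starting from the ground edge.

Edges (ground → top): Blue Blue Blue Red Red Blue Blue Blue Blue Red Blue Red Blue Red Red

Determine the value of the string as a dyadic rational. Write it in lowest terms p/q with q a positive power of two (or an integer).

10153/4096

Build v(s[:k]) for k = 1..15, string s = Blue Blue Blue Red Red Blue Blue Blue Blue Red Blue Red Blue Red Red.
v_1 [B]  L=[0]  R=[·]  — 1
v_2 [BB]  L=[0, 1]  R=[·]  — 2
v_3 [BBB]  L=[0, 1, 2]  R=[·]  — 3
v_4 [BBBR]  L=[0, 1, 2]  R=[3]  — 5/2
v_5 [BBBRR]  L=[0, 1, 2]  R=[5/2, 3]  — 9/4
v_6 [BBBRRB]  L=[0, 1, 2, 9/4]  R=[5/2, 3]  — 19/8
v_7 [BBBRRBB]  L=[0, 1, 2, 9/4, 19/8]  R=[5/2, 3]  — 39/16
v_8 [BBBRRBBB]  L=[0, 1, 2, 9/4, 19/8, 39/16]  R=[5/2, 3]  — 79/32
v_9 [BBBRRBBBB]  L=[0, 1, 2, 9/4, 19/8, 39/16, 79/32]  R=[5/2, 3]  — 159/64
v_10 [BBBRRBBBBR]  L=[0, 1, 2, 9/4, 19/8, 39/16, 79/32]  R=[159/64, 5/2, 3]  — 317/128
v_11 [BBBRRBBBBRB]  L=[0, 1, 2, 9/4, 19/8, 39/16, 79/32, 317/128]  R=[159/64, 5/2, 3]  — 635/256
v_12 [BBBRRBBBBRBR]  L=[0, 1, 2, 9/4, 19/8, 39/16, 79/32, 317/128]  R=[635/256, 159/64, 5/2, 3]  — 1269/512
v_13 [BBBRRBBBBRBRB]  L=[0, 1, 2, 9/4, 19/8, 39/16, 79/32, 317/128, 1269/512]  R=[635/256, 159/64, 5/2, 3]  — 2539/1024
v_14 [BBBRRBBBBRBRBR]  L=[0, 1, 2, 9/4, 19/8, 39/16, 79/32, 317/128, 1269/512]  R=[2539/1024, 635/256, 159/64, 5/2, 3]  — 5077/2048
v_15 [BBBRRBBBBRBRBRR]  L=[0, 1, 2, 9/4, 19/8, 39/16, 79/32, 317/128, 1269/512]  R=[5077/2048, 2539/1024, 635/256, 159/64, 5/2, 3]  — 10153/4096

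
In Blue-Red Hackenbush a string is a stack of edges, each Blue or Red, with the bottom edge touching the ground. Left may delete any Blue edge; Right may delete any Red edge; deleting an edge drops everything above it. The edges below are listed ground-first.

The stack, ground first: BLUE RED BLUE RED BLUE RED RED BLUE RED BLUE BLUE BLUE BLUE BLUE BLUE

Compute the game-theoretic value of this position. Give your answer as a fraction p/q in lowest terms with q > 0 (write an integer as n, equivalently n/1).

Prefix values for BLUE RED BLUE RED BLUE RED RED BLUE RED BLUE BLUE BLUE BLUE BLUE BLUE via {L|R} + simplicity:
1 of 15 · B · max L 0 · min R +∞ gives 1
2 of 15 · BR · max L 0 · min R 1 gives 1/2
3 of 15 · BRB · max L 1/2 · min R 1 gives 3/4
4 of 15 · BRBR · max L 1/2 · min R 3/4 gives 5/8
5 of 15 · BRBRB · max L 5/8 · min R 3/4 gives 11/16
6 of 15 · BRBRBR · max L 5/8 · min R 11/16 gives 21/32
7 of 15 · BRBRBRR · max L 5/8 · min R 21/32 gives 41/64
8 of 15 · BRBRBRRB · max L 41/64 · min R 21/32 gives 83/128
9 of 15 · BRBRBRRBR · max L 41/64 · min R 83/128 gives 165/256
10 of 15 · BRBRBRRBRB · max L 165/256 · min R 83/128 gives 331/512
11 of 15 · BRBRBRRBRBB · max L 331/512 · min R 83/128 gives 663/1024
12 of 15 · BRBRBRRBRBBB · max L 663/1024 · min R 83/128 gives 1327/2048
13 of 15 · BRBRBRRBRBBBB · max L 1327/2048 · min R 83/128 gives 2655/4096
14 of 15 · BRBRBRRBRBBBBB · max L 2655/4096 · min R 83/128 gives 5311/8192
15 of 15 · BRBRBRRBRBBBBBB · max L 5311/8192 · min R 83/128 gives 10623/16384

10623/16384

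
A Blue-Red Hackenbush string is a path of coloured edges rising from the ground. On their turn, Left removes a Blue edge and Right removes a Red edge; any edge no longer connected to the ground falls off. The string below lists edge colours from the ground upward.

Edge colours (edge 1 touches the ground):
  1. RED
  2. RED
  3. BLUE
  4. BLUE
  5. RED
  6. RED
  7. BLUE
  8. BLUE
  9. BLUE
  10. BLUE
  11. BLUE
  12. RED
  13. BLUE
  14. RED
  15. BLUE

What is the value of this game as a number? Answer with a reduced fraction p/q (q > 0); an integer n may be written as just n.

-11285/8192

Prefix values for RED RED BLUE BLUE RED RED BLUE BLUE BLUE BLUE BLUE RED BLUE RED BLUE via {L|R} + simplicity:
1 of 15 · R · max L −∞ · min R 0 so -1
2 of 15 · RR · max L −∞ · min R -1 so -2
3 of 15 · RRB · max L -2 · min R -1 so -3/2
4 of 15 · RRBB · max L -3/2 · min R -1 so -5/4
5 of 15 · RRBBR · max L -3/2 · min R -5/4 so -11/8
6 of 15 · RRBBRR · max L -3/2 · min R -11/8 so -23/16
7 of 15 · RRBBRRB · max L -23/16 · min R -11/8 so -45/32
8 of 15 · RRBBRRBB · max L -45/32 · min R -11/8 so -89/64
9 of 15 · RRBBRRBBB · max L -89/64 · min R -11/8 so -177/128
10 of 15 · RRBBRRBBBB · max L -177/128 · min R -11/8 so -353/256
11 of 15 · RRBBRRBBBBB · max L -353/256 · min R -11/8 so -705/512
12 of 15 · RRBBRRBBBBBR · max L -353/256 · min R -705/512 so -1411/1024
13 of 15 · RRBBRRBBBBBRB · max L -1411/1024 · min R -705/512 so -2821/2048
14 of 15 · RRBBRRBBBBBRBR · max L -1411/1024 · min R -2821/2048 so -5643/4096
15 of 15 · RRBBRRBBBBBRBRB · max L -5643/4096 · min R -2821/2048 so -11285/8192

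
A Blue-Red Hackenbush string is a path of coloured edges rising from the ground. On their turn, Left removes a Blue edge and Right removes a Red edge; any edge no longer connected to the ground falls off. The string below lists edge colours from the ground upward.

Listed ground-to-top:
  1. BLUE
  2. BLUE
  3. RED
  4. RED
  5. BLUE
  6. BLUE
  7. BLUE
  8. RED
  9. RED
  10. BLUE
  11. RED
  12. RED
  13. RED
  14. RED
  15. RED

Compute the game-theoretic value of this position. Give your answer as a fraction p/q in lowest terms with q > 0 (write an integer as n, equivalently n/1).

11841/8192

1 of 15 · B · max L 0 · min R +∞ = 1
2 of 15 · BB · max L 1 · min R +∞ = 2
3 of 15 · BBR · max L 1 · min R 2 = 3/2
4 of 15 · BBRR · max L 1 · min R 3/2 = 5/4
5 of 15 · BBRRB · max L 5/4 · min R 3/2 = 11/8
6 of 15 · BBRRBB · max L 11/8 · min R 3/2 = 23/16
7 of 15 · BBRRBBB · max L 23/16 · min R 3/2 = 47/32
8 of 15 · BBRRBBBR · max L 23/16 · min R 47/32 = 93/64
9 of 15 · BBRRBBBRR · max L 23/16 · min R 93/64 = 185/128
10 of 15 · BBRRBBBRRB · max L 185/128 · min R 93/64 = 371/256
11 of 15 · BBRRBBBRRBR · max L 185/128 · min R 371/256 = 741/512
12 of 15 · BBRRBBBRRBRR · max L 185/128 · min R 741/512 = 1481/1024
13 of 15 · BBRRBBBRRBRRR · max L 185/128 · min R 1481/1024 = 2961/2048
14 of 15 · BBRRBBBRRBRRRR · max L 185/128 · min R 2961/2048 = 5921/4096
15 of 15 · BBRRBBBRRBRRRRR · max L 185/128 · min R 5921/4096 = 11841/8192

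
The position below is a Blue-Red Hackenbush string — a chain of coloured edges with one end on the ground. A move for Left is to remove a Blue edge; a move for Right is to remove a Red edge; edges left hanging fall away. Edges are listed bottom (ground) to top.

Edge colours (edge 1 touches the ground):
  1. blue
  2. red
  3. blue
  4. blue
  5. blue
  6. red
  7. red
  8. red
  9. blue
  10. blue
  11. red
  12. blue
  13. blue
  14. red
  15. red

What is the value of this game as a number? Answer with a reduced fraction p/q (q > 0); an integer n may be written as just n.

14553/16384

Build val(s[:k]) for k = 1..15, string s = blue red blue blue blue red red red blue blue red blue blue red red.
edge 1 of 15 (blue): { 0 | ∅ } = 1
edge 2 of 15 (red): { 0 | 1 } = 1/2
edge 3 of 15 (blue): { 0; 1/2 | 1 } = 3/4
edge 4 of 15 (blue): { 0; 1/2; 3/4 | 1 } = 7/8
edge 5 of 15 (blue): { 0; 1/2; 3/4; 7/8 | 1 } = 15/16
edge 6 of 15 (red): { 0; 1/2; 3/4; 7/8 | 15/16; 1 } = 29/32
edge 7 of 15 (red): { 0; 1/2; 3/4; 7/8 | 29/32; 15/16; 1 } = 57/64
edge 8 of 15 (red): { 0; 1/2; 3/4; 7/8 | 57/64; 29/32; 15/16; 1 } = 113/128
edge 9 of 15 (blue): { 0; 1/2; 3/4; 7/8; 113/128 | 57/64; 29/32; 15/16; 1 } = 227/256
edge 10 of 15 (blue): { 0; 1/2; 3/4; 7/8; 113/128; 227/256 | 57/64; 29/32; 15/16; 1 } = 455/512
edge 11 of 15 (red): { 0; 1/2; 3/4; 7/8; 113/128; 227/256 | 455/512; 57/64; 29/32; 15/16; 1 } = 909/1024
edge 12 of 15 (blue): { 0; 1/2; 3/4; 7/8; 113/128; 227/256; 909/1024 | 455/512; 57/64; 29/32; 15/16; 1 } = 1819/2048
edge 13 of 15 (blue): { 0; 1/2; 3/4; 7/8; 113/128; 227/256; 909/1024; 1819/2048 | 455/512; 57/64; 29/32; 15/16; 1 } = 3639/4096
edge 14 of 15 (red): { 0; 1/2; 3/4; 7/8; 113/128; 227/256; 909/1024; 1819/2048 | 3639/4096; 455/512; 57/64; 29/32; 15/16; 1 } = 7277/8192
edge 15 of 15 (red): { 0; 1/2; 3/4; 7/8; 113/128; 227/256; 909/1024; 1819/2048 | 7277/8192; 3639/4096; 455/512; 57/64; 29/32; 15/16; 1 } = 14553/16384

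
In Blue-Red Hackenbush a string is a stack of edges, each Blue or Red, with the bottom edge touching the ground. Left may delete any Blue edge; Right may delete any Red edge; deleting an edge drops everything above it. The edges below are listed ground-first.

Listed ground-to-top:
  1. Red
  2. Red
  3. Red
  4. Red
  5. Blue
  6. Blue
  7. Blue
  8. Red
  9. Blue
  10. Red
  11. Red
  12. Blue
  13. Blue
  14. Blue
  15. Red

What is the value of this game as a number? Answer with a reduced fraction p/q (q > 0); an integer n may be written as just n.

Build val(s[:k]) for k = 1..15, string s = Red Red Red Red Blue Blue Blue Red Blue Red Red Blue Blue Blue Red.
val(R) = { ∅ | 0 } — -1
val(RR) = { ∅ | -1; 0 } — -2
val(RRR) = { ∅ | -2; -1; 0 } — -3
val(RRRR) = { ∅ | -3; -2; -1; 0 } — -4
val(RRRRB) = { -4 | -3; -2; -1; 0 } — -7/2
val(RRRRBB) = { -4; -7/2 | -3; -2; -1; 0 } — -13/4
val(RRRRBBB) = { -4; -7/2; -13/4 | -3; -2; -1; 0 } — -25/8
val(RRRRBBBR) = { -4; -7/2; -13/4 | -25/8; -3; -2; -1; 0 } — -51/16
val(RRRRBBBRB) = { -4; -7/2; -13/4; -51/16 | -25/8; -3; -2; -1; 0 } — -101/32
val(RRRRBBBRBR) = { -4; -7/2; -13/4; -51/16 | -101/32; -25/8; -3; -2; -1; 0 } — -203/64
val(RRRRBBBRBRR) = { -4; -7/2; -13/4; -51/16 | -203/64; -101/32; -25/8; -3; -2; -1; 0 } — -407/128
val(RRRRBBBRBRRB) = { -4; -7/2; -13/4; -51/16; -407/128 | -203/64; -101/32; -25/8; -3; -2; -1; 0 } — -813/256
val(RRRRBBBRBRRBB) = { -4; -7/2; -13/4; -51/16; -407/128; -813/256 | -203/64; -101/32; -25/8; -3; -2; -1; 0 } — -1625/512
val(RRRRBBBRBRRBBB) = { -4; -7/2; -13/4; -51/16; -407/128; -813/256; -1625/512 | -203/64; -101/32; -25/8; -3; -2; -1; 0 } — -3249/1024
val(RRRRBBBRBRRBBBR) = { -4; -7/2; -13/4; -51/16; -407/128; -813/256; -1625/512 | -3249/1024; -203/64; -101/32; -25/8; -3; -2; -1; 0 } — -6499/2048

-6499/2048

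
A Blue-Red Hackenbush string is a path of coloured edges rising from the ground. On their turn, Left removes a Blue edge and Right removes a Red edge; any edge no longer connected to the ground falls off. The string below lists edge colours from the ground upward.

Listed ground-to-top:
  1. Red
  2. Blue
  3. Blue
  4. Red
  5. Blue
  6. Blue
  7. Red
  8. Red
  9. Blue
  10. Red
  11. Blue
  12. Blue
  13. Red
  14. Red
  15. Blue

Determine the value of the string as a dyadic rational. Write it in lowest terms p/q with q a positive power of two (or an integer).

-4941/16384

Prefix values for Red Blue Blue Red Blue Blue Red Red Blue Red Blue Blue Red Red Blue via {L|R} + simplicity:
1 of 15 · R · max L −∞ · min R 0 = -1
2 of 15 · RB · max L -1 · min R 0 = -1/2
3 of 15 · RBB · max L -1/2 · min R 0 = -1/4
4 of 15 · RBBR · max L -1/2 · min R -1/4 = -3/8
5 of 15 · RBBRB · max L -3/8 · min R -1/4 = -5/16
6 of 15 · RBBRBB · max L -5/16 · min R -1/4 = -9/32
7 of 15 · RBBRBBR · max L -5/16 · min R -9/32 = -19/64
8 of 15 · RBBRBBRR · max L -5/16 · min R -19/64 = -39/128
9 of 15 · RBBRBBRRB · max L -39/128 · min R -19/64 = -77/256
10 of 15 · RBBRBBRRBR · max L -39/128 · min R -77/256 = -155/512
11 of 15 · RBBRBBRRBRB · max L -155/512 · min R -77/256 = -309/1024
12 of 15 · RBBRBBRRBRBB · max L -309/1024 · min R -77/256 = -617/2048
13 of 15 · RBBRBBRRBRBBR · max L -309/1024 · min R -617/2048 = -1235/4096
14 of 15 · RBBRBBRRBRBBRR · max L -309/1024 · min R -1235/4096 = -2471/8192
15 of 15 · RBBRBBRRBRBBRRB · max L -2471/8192 · min R -1235/4096 = -4941/16384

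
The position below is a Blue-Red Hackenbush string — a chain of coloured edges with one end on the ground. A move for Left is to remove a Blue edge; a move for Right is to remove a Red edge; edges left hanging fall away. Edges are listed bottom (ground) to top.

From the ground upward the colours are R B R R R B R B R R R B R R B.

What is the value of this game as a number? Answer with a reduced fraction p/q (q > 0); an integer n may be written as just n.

-15085/16384

g(R) = { none | 0 } gives -1
g(RB) = { -1 | 0 } gives -1/2
g(RBR) = { -1 | -1/2 0 } gives -3/4
g(RBRR) = { -1 | -3/4 -1/2 0 } gives -7/8
g(RBRRR) = { -1 | -7/8 -3/4 -1/2 0 } gives -15/16
g(RBRRRB) = { -1 -15/16 | -7/8 -3/4 -1/2 0 } gives -29/32
g(RBRRRBR) = { -1 -15/16 | -29/32 -7/8 -3/4 -1/2 0 } gives -59/64
g(RBRRRBRB) = { -1 -15/16 -59/64 | -29/32 -7/8 -3/4 -1/2 0 } gives -117/128
g(RBRRRBRBR) = { -1 -15/16 -59/64 | -117/128 -29/32 -7/8 -3/4 -1/2 0 } gives -235/256
g(RBRRRBRBRR) = { -1 -15/16 -59/64 | -235/256 -117/128 -29/32 -7/8 -3/4 -1/2 0 } gives -471/512
g(RBRRRBRBRRR) = { -1 -15/16 -59/64 | -471/512 -235/256 -117/128 -29/32 -7/8 -3/4 -1/2 0 } gives -943/1024
g(RBRRRBRBRRRB) = { -1 -15/16 -59/64 -943/1024 | -471/512 -235/256 -117/128 -29/32 -7/8 -3/4 -1/2 0 } gives -1885/2048
g(RBRRRBRBRRRBR) = { -1 -15/16 -59/64 -943/1024 | -1885/2048 -471/512 -235/256 -117/128 -29/32 -7/8 -3/4 -1/2 0 } gives -3771/4096
g(RBRRRBRBRRRBRR) = { -1 -15/16 -59/64 -943/1024 | -3771/4096 -1885/2048 -471/512 -235/256 -117/128 -29/32 -7/8 -3/4 -1/2 0 } gives -7543/8192
g(RBRRRBRBRRRBRRB) = { -1 -15/16 -59/64 -943/1024 -7543/8192 | -3771/4096 -1885/2048 -471/512 -235/256 -117/128 -29/32 -7/8 -3/4 -1/2 0 } gives -15085/16384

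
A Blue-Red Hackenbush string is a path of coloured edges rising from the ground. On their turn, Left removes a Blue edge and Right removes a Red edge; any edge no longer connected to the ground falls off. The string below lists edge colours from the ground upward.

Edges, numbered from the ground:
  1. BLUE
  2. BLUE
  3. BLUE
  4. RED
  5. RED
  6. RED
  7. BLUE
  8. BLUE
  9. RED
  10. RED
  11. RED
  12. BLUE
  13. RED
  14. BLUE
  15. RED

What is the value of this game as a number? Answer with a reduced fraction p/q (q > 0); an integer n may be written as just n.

8981/4096

Build val(s[:k]) for k = 1..15, string s = BLUE BLUE BLUE RED RED RED BLUE BLUE RED RED RED BLUE RED BLUE RED.
edge 1 of 15 (BLUE): { 0 |  } -> 1
edge 2 of 15 (BLUE): { 0,1 |  } -> 2
edge 3 of 15 (BLUE): { 0,1,2 |  } -> 3
edge 4 of 15 (RED): { 0,1,2 | 3 } -> 5/2
edge 5 of 15 (RED): { 0,1,2 | 5/2,3 } -> 9/4
edge 6 of 15 (RED): { 0,1,2 | 9/4,5/2,3 } -> 17/8
edge 7 of 15 (BLUE): { 0,1,2,17/8 | 9/4,5/2,3 } -> 35/16
edge 8 of 15 (BLUE): { 0,1,2,17/8,35/16 | 9/4,5/2,3 } -> 71/32
edge 9 of 15 (RED): { 0,1,2,17/8,35/16 | 71/32,9/4,5/2,3 } -> 141/64
edge 10 of 15 (RED): { 0,1,2,17/8,35/16 | 141/64,71/32,9/4,5/2,3 } -> 281/128
edge 11 of 15 (RED): { 0,1,2,17/8,35/16 | 281/128,141/64,71/32,9/4,5/2,3 } -> 561/256
edge 12 of 15 (BLUE): { 0,1,2,17/8,35/16,561/256 | 281/128,141/64,71/32,9/4,5/2,3 } -> 1123/512
edge 13 of 15 (RED): { 0,1,2,17/8,35/16,561/256 | 1123/512,281/128,141/64,71/32,9/4,5/2,3 } -> 2245/1024
edge 14 of 15 (BLUE): { 0,1,2,17/8,35/16,561/256,2245/1024 | 1123/512,281/128,141/64,71/32,9/4,5/2,3 } -> 4491/2048
edge 15 of 15 (RED): { 0,1,2,17/8,35/16,561/256,2245/1024 | 4491/2048,1123/512,281/128,141/64,71/32,9/4,5/2,3 } -> 8981/4096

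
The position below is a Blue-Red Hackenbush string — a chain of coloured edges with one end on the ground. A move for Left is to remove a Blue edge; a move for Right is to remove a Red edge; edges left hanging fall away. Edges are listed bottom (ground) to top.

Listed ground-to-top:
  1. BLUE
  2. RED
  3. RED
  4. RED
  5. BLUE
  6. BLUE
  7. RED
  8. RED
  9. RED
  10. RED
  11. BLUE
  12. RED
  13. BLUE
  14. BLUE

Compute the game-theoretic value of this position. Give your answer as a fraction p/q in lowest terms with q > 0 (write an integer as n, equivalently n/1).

1559/8192

Recurse on prefixes of the 14-edge string BLUE RED RED RED BLUE BLUE RED RED RED RED BLUE RED BLUE BLUE:
step 1: add BLUE to get B; options L={ 0 } R={ — } ⇒ 1
step 2: add RED to get BR; options L={ 0 } R={ 1 } ⇒ 1/2
step 3: add RED to get BRR; options L={ 0 } R={ 1/2 1 } ⇒ 1/4
step 4: add RED to get BRRR; options L={ 0 } R={ 1/4 1/2 1 } ⇒ 1/8
step 5: add BLUE to get BRRRB; options L={ 0 1/8 } R={ 1/4 1/2 1 } ⇒ 3/16
step 6: add BLUE to get BRRRBB; options L={ 0 1/8 3/16 } R={ 1/4 1/2 1 } ⇒ 7/32
step 7: add RED to get BRRRBBR; options L={ 0 1/8 3/16 } R={ 7/32 1/4 1/2 1 } ⇒ 13/64
step 8: add RED to get BRRRBBRR; options L={ 0 1/8 3/16 } R={ 13/64 7/32 1/4 1/2 1 } ⇒ 25/128
step 9: add RED to get BRRRBBRRR; options L={ 0 1/8 3/16 } R={ 25/128 13/64 7/32 1/4 1/2 1 } ⇒ 49/256
step 10: add RED to get BRRRBBRRRR; options L={ 0 1/8 3/16 } R={ 49/256 25/128 13/64 7/32 1/4 1/2 1 } ⇒ 97/512
step 11: add BLUE to get BRRRBBRRRRB; options L={ 0 1/8 3/16 97/512 } R={ 49/256 25/128 13/64 7/32 1/4 1/2 1 } ⇒ 195/1024
step 12: add RED to get BRRRBBRRRRBR; options L={ 0 1/8 3/16 97/512 } R={ 195/1024 49/256 25/128 13/64 7/32 1/4 1/2 1 } ⇒ 389/2048
step 13: add BLUE to get BRRRBBRRRRBRB; options L={ 0 1/8 3/16 97/512 389/2048 } R={ 195/1024 49/256 25/128 13/64 7/32 1/4 1/2 1 } ⇒ 779/4096
step 14: add BLUE to get BRRRBBRRRRBRBB; options L={ 0 1/8 3/16 97/512 389/2048 779/4096 } R={ 195/1024 49/256 25/128 13/64 7/32 1/4 1/2 1 } ⇒ 1559/8192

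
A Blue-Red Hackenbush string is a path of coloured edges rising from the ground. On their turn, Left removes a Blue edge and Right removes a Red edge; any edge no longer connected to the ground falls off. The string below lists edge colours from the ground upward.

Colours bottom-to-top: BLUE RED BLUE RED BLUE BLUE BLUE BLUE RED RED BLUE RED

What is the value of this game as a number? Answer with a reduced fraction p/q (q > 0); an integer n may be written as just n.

1509/2048

Recurse on prefixes of the 12-edge string BLUE RED BLUE RED BLUE BLUE BLUE BLUE RED RED BLUE RED:
B: Left { 0 }, Right { (no moves) } ⇒ simplest 1
BR: Left { 0 }, Right { 1 } ⇒ simplest 1/2
BRB: Left { 0; 1/2 }, Right { 1 } ⇒ simplest 3/4
BRBR: Left { 0; 1/2 }, Right { 3/4; 1 } ⇒ simplest 5/8
BRBRB: Left { 0; 1/2; 5/8 }, Right { 3/4; 1 } ⇒ simplest 11/16
BRBRBB: Left { 0; 1/2; 5/8; 11/16 }, Right { 3/4; 1 } ⇒ simplest 23/32
BRBRBBB: Left { 0; 1/2; 5/8; 11/16; 23/32 }, Right { 3/4; 1 } ⇒ simplest 47/64
BRBRBBBB: Left { 0; 1/2; 5/8; 11/16; 23/32; 47/64 }, Right { 3/4; 1 } ⇒ simplest 95/128
BRBRBBBBR: Left { 0; 1/2; 5/8; 11/16; 23/32; 47/64 }, Right { 95/128; 3/4; 1 } ⇒ simplest 189/256
BRBRBBBBRR: Left { 0; 1/2; 5/8; 11/16; 23/32; 47/64 }, Right { 189/256; 95/128; 3/4; 1 } ⇒ simplest 377/512
BRBRBBBBRRB: Left { 0; 1/2; 5/8; 11/16; 23/32; 47/64; 377/512 }, Right { 189/256; 95/128; 3/4; 1 } ⇒ simplest 755/1024
BRBRBBBBRRBR: Left { 0; 1/2; 5/8; 11/16; 23/32; 47/64; 377/512 }, Right { 755/1024; 189/256; 95/128; 3/4; 1 } ⇒ simplest 1509/2048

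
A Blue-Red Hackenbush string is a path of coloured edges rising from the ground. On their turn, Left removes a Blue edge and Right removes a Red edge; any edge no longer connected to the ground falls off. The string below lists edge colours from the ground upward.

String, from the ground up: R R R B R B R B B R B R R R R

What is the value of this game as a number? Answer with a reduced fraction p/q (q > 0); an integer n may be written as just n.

Build G(s[:k]) for k = 1..15, string s = R R R B R B R B B R B R R R R.
G_1 [R]  L=[·]  R=[0]  => -1
G_2 [RR]  L=[·]  R=[-1 0]  => -2
G_3 [RRR]  L=[·]  R=[-2 -1 0]  => -3
G_4 [RRRB]  L=[-3]  R=[-2 -1 0]  => -5/2
G_5 [RRRBR]  L=[-3]  R=[-5/2 -2 -1 0]  => -11/4
G_6 [RRRBRB]  L=[-3 -11/4]  R=[-5/2 -2 -1 0]  => -21/8
G_7 [RRRBRBR]  L=[-3 -11/4]  R=[-21/8 -5/2 -2 -1 0]  => -43/16
G_8 [RRRBRBRB]  L=[-3 -11/4 -43/16]  R=[-21/8 -5/2 -2 -1 0]  => -85/32
G_9 [RRRBRBRBB]  L=[-3 -11/4 -43/16 -85/32]  R=[-21/8 -5/2 -2 -1 0]  => -169/64
G_10 [RRRBRBRBBR]  L=[-3 -11/4 -43/16 -85/32]  R=[-169/64 -21/8 -5/2 -2 -1 0]  => -339/128
G_11 [RRRBRBRBBRB]  L=[-3 -11/4 -43/16 -85/32 -339/128]  R=[-169/64 -21/8 -5/2 -2 -1 0]  => -677/256
G_12 [RRRBRBRBBRBR]  L=[-3 -11/4 -43/16 -85/32 -339/128]  R=[-677/256 -169/64 -21/8 -5/2 -2 -1 0]  => -1355/512
G_13 [RRRBRBRBBRBRR]  L=[-3 -11/4 -43/16 -85/32 -339/128]  R=[-1355/512 -677/256 -169/64 -21/8 -5/2 -2 -1 0]  => -2711/1024
G_14 [RRRBRBRBBRBRRR]  L=[-3 -11/4 -43/16 -85/32 -339/128]  R=[-2711/1024 -1355/512 -677/256 -169/64 -21/8 -5/2 -2 -1 0]  => -5423/2048
G_15 [RRRBRBRBBRBRRRR]  L=[-3 -11/4 -43/16 -85/32 -339/128]  R=[-5423/2048 -2711/1024 -1355/512 -677/256 -169/64 -21/8 -5/2 -2 -1 0]  => -10847/4096

-10847/4096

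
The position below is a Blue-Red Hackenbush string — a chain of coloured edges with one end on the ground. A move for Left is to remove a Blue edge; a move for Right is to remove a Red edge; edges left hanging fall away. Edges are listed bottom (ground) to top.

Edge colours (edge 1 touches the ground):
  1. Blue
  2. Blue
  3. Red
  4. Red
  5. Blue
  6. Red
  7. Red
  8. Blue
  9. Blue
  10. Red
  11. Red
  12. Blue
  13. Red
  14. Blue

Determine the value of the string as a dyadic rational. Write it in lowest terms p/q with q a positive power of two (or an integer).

5323/4096

v(B) = { 0 | · } — 1
v(BB) = { 0,1 | · } — 2
v(BBR) = { 0,1 | 2 } — 3/2
v(BBRR) = { 0,1 | 3/2,2 } — 5/4
v(BBRRB) = { 0,1,5/4 | 3/2,2 } — 11/8
v(BBRRBR) = { 0,1,5/4 | 11/8,3/2,2 } — 21/16
v(BBRRBRR) = { 0,1,5/4 | 21/16,11/8,3/2,2 } — 41/32
v(BBRRBRRB) = { 0,1,5/4,41/32 | 21/16,11/8,3/2,2 } — 83/64
v(BBRRBRRBB) = { 0,1,5/4,41/32,83/64 | 21/16,11/8,3/2,2 } — 167/128
v(BBRRBRRBBR) = { 0,1,5/4,41/32,83/64 | 167/128,21/16,11/8,3/2,2 } — 333/256
v(BBRRBRRBBRR) = { 0,1,5/4,41/32,83/64 | 333/256,167/128,21/16,11/8,3/2,2 } — 665/512
v(BBRRBRRBBRRB) = { 0,1,5/4,41/32,83/64,665/512 | 333/256,167/128,21/16,11/8,3/2,2 } — 1331/1024
v(BBRRBRRBBRRBR) = { 0,1,5/4,41/32,83/64,665/512 | 1331/1024,333/256,167/128,21/16,11/8,3/2,2 } — 2661/2048
v(BBRRBRRBBRRBRB) = { 0,1,5/4,41/32,83/64,665/512,2661/2048 | 1331/1024,333/256,167/128,21/16,11/8,3/2,2 } — 5323/4096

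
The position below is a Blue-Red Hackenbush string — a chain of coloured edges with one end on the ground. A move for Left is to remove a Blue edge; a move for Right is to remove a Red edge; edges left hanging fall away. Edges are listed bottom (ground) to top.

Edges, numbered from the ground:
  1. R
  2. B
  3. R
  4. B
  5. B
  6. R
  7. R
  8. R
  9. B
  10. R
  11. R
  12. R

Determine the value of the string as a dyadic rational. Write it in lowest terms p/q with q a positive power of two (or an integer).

Build g(s[:k]) for k = 1..12, string s = R B R B B R R R B R R R.
edge 1 of 12 (R): { (no moves) | 0 } so -1
edge 2 of 12 (B): { -1 | 0 } so -1/2
edge 3 of 12 (R): { -1 | -1/2,0 } so -3/4
edge 4 of 12 (B): { -1,-3/4 | -1/2,0 } so -5/8
edge 5 of 12 (B): { -1,-3/4,-5/8 | -1/2,0 } so -9/16
edge 6 of 12 (R): { -1,-3/4,-5/8 | -9/16,-1/2,0 } so -19/32
edge 7 of 12 (R): { -1,-3/4,-5/8 | -19/32,-9/16,-1/2,0 } so -39/64
edge 8 of 12 (R): { -1,-3/4,-5/8 | -39/64,-19/32,-9/16,-1/2,0 } so -79/128
edge 9 of 12 (B): { -1,-3/4,-5/8,-79/128 | -39/64,-19/32,-9/16,-1/2,0 } so -157/256
edge 10 of 12 (R): { -1,-3/4,-5/8,-79/128 | -157/256,-39/64,-19/32,-9/16,-1/2,0 } so -315/512
edge 11 of 12 (R): { -1,-3/4,-5/8,-79/128 | -315/512,-157/256,-39/64,-19/32,-9/16,-1/2,0 } so -631/1024
edge 12 of 12 (R): { -1,-3/4,-5/8,-79/128 | -631/1024,-315/512,-157/256,-39/64,-19/32,-9/16,-1/2,0 } so -1263/2048

-1263/2048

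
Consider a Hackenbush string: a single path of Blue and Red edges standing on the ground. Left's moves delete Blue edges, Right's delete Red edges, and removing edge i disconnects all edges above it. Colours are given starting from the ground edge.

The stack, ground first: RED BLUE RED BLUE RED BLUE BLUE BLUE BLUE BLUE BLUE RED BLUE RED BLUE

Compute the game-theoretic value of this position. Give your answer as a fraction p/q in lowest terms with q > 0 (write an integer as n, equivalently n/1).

-10261/16384

Recurse on prefixes of the 15-edge string RED BLUE RED BLUE RED BLUE BLUE BLUE BLUE BLUE BLUE RED BLUE RED BLUE:
edge 1 of 15 (RED): {  | 0 } -> -1
edge 2 of 15 (BLUE): { -1 | 0 } -> -1/2
edge 3 of 15 (RED): { -1 | -1/2; 0 } -> -3/4
edge 4 of 15 (BLUE): { -1; -3/4 | -1/2; 0 } -> -5/8
edge 5 of 15 (RED): { -1; -3/4 | -5/8; -1/2; 0 } -> -11/16
edge 6 of 15 (BLUE): { -1; -3/4; -11/16 | -5/8; -1/2; 0 } -> -21/32
edge 7 of 15 (BLUE): { -1; -3/4; -11/16; -21/32 | -5/8; -1/2; 0 } -> -41/64
edge 8 of 15 (BLUE): { -1; -3/4; -11/16; -21/32; -41/64 | -5/8; -1/2; 0 } -> -81/128
edge 9 of 15 (BLUE): { -1; -3/4; -11/16; -21/32; -41/64; -81/128 | -5/8; -1/2; 0 } -> -161/256
edge 10 of 15 (BLUE): { -1; -3/4; -11/16; -21/32; -41/64; -81/128; -161/256 | -5/8; -1/2; 0 } -> -321/512
edge 11 of 15 (BLUE): { -1; -3/4; -11/16; -21/32; -41/64; -81/128; -161/256; -321/512 | -5/8; -1/2; 0 } -> -641/1024
edge 12 of 15 (RED): { -1; -3/4; -11/16; -21/32; -41/64; -81/128; -161/256; -321/512 | -641/1024; -5/8; -1/2; 0 } -> -1283/2048
edge 13 of 15 (BLUE): { -1; -3/4; -11/16; -21/32; -41/64; -81/128; -161/256; -321/512; -1283/2048 | -641/1024; -5/8; -1/2; 0 } -> -2565/4096
edge 14 of 15 (RED): { -1; -3/4; -11/16; -21/32; -41/64; -81/128; -161/256; -321/512; -1283/2048 | -2565/4096; -641/1024; -5/8; -1/2; 0 } -> -5131/8192
edge 15 of 15 (BLUE): { -1; -3/4; -11/16; -21/32; -41/64; -81/128; -161/256; -321/512; -1283/2048; -5131/8192 | -2565/4096; -641/1024; -5/8; -1/2; 0 } -> -10261/16384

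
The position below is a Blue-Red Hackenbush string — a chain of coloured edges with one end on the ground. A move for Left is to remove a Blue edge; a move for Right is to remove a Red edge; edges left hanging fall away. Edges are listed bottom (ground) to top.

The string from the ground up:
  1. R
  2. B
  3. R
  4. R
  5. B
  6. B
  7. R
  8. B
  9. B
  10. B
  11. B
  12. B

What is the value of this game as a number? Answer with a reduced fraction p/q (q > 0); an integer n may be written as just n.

-1601/2048

val(R) = { · | 0 } = -1
val(RB) = { -1 | 0 } = -1/2
val(RBR) = { -1 | -1/2,0 } = -3/4
val(RBRR) = { -1 | -3/4,-1/2,0 } = -7/8
val(RBRRB) = { -1,-7/8 | -3/4,-1/2,0 } = -13/16
val(RBRRBB) = { -1,-7/8,-13/16 | -3/4,-1/2,0 } = -25/32
val(RBRRBBR) = { -1,-7/8,-13/16 | -25/32,-3/4,-1/2,0 } = -51/64
val(RBRRBBRB) = { -1,-7/8,-13/16,-51/64 | -25/32,-3/4,-1/2,0 } = -101/128
val(RBRRBBRBB) = { -1,-7/8,-13/16,-51/64,-101/128 | -25/32,-3/4,-1/2,0 } = -201/256
val(RBRRBBRBBB) = { -1,-7/8,-13/16,-51/64,-101/128,-201/256 | -25/32,-3/4,-1/2,0 } = -401/512
val(RBRRBBRBBBB) = { -1,-7/8,-13/16,-51/64,-101/128,-201/256,-401/512 | -25/32,-3/4,-1/2,0 } = -801/1024
val(RBRRBBRBBBBB) = { -1,-7/8,-13/16,-51/64,-101/128,-201/256,-401/512,-801/1024 | -25/32,-3/4,-1/2,0 } = -1601/2048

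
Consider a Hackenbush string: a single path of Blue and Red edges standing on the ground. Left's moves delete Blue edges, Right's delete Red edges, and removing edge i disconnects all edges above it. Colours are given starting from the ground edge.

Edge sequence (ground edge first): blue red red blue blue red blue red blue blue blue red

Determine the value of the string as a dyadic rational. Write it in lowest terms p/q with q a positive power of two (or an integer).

v_1 [b]  L=[0]  R=[·]  — 1
v_2 [br]  L=[0]  R=[1]  — 1/2
v_3 [brr]  L=[0]  R=[1/2 1]  — 1/4
v_4 [brrb]  L=[0 1/4]  R=[1/2 1]  — 3/8
v_5 [brrbb]  L=[0 1/4 3/8]  R=[1/2 1]  — 7/16
v_6 [brrbbr]  L=[0 1/4 3/8]  R=[7/16 1/2 1]  — 13/32
v_7 [brrbbrb]  L=[0 1/4 3/8 13/32]  R=[7/16 1/2 1]  — 27/64
v_8 [brrbbrbr]  L=[0 1/4 3/8 13/32]  R=[27/64 7/16 1/2 1]  — 53/128
v_9 [brrbbrbrb]  L=[0 1/4 3/8 13/32 53/128]  R=[27/64 7/16 1/2 1]  — 107/256
v_10 [brrbbrbrbb]  L=[0 1/4 3/8 13/32 53/128 107/256]  R=[27/64 7/16 1/2 1]  — 215/512
v_11 [brrbbrbrbbb]  L=[0 1/4 3/8 13/32 53/128 107/256 215/512]  R=[27/64 7/16 1/2 1]  — 431/1024
v_12 [brrbbrbrbbbr]  L=[0 1/4 3/8 13/32 53/128 107/256 215/512]  R=[431/1024 27/64 7/16 1/2 1]  — 861/2048

861/2048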